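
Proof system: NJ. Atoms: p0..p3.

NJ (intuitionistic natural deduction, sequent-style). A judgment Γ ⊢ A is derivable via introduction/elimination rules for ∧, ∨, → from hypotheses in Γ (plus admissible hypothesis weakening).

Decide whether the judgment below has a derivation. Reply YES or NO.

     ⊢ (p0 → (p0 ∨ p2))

Proof tree:
[→I]  ⊢ (p0 → (p0 ∨ p2))
  [∨I₁] p0 ⊢ (p0 ∨ p2)
    [Ax] p0 ⊢ p0

Result: YES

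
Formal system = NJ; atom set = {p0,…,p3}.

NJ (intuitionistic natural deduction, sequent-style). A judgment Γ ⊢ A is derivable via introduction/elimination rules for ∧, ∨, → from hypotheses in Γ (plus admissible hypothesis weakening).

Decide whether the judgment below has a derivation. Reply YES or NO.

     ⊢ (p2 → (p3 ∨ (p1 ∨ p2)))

Derivation (root first):
[→I]  ⊢ (p2 → (p3 ∨ (p1 ∨ p2)))
  [∨I₂] p2 ⊢ (p3 ∨ (p1 ∨ p2))
    [∨I₂] p2 ⊢ (p1 ∨ p2)
      [Ax] p2 ⊢ p2

Result: YES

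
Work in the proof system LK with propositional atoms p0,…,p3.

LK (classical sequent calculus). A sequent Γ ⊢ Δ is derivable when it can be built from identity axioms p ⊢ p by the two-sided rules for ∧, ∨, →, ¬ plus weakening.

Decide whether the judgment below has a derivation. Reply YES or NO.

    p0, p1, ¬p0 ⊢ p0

Derivation (root first):
[WR] p0, p1, ¬p0 ⊢ p0
  [¬L] p0, p1, ¬p0 ⊢ 
    [WL] p0, p1 ⊢ p0
      [Ax] p0 ⊢ p0

Result: YES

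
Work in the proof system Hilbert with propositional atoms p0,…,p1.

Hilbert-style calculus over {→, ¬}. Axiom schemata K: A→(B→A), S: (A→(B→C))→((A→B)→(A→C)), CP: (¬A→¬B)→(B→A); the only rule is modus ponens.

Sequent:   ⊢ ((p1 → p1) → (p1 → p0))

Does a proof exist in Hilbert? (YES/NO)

Enumerate valuations to refute Γ ⊢ Δ:
  v=00: Γ:[] Δ:[((p1 → p1) → (p1 → p0))=T] refutes=False
  v=01: Γ:[] Δ:[((p1 → p1) → (p1 → p0))=F] refutes=True  ← countermodel

Result: NO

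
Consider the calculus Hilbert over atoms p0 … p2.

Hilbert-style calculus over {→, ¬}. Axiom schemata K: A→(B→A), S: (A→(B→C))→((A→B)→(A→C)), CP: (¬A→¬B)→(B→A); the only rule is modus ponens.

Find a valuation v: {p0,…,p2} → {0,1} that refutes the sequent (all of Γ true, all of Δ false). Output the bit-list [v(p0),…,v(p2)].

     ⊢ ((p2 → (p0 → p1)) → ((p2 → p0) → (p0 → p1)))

Truth-table refutation:
  v=000: Γ:[] Δ:[((p2 → (p0 → p1)) → ((p2 → p0) → (p0 → p1)))=T] refutes=False
  v=001: Γ:[] Δ:[((p2 → (p0 → p1)) → ((p2 → p0) → (p0 → p1)))=T] refutes=False
  v=010: Γ:[] Δ:[((p2 → (p0 → p1)) → ((p2 → p0) → (p0 → p1)))=T] refutes=False
  v=011: Γ:[] Δ:[((p2 → (p0 → p1)) → ((p2 → p0) → (p0 → p1)))=T] refutes=False
  v=100: Γ:[] Δ:[((p2 → (p0 → p1)) → ((p2 → p0) → (p0 → p1)))=F] refutes=True  ← countermodel

Result: [1, 0, 0]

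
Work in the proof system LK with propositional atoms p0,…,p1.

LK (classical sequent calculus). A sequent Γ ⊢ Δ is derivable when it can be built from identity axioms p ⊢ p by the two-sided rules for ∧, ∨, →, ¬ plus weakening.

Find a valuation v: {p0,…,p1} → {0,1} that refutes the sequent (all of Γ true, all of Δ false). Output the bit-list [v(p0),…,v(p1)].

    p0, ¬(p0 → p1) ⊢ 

Truth-table refutation:
  v=00: Γ:[p0=F, ¬(p0 → p1)=F] Δ:[] refutes=False
  v=01: Γ:[p0=F, ¬(p0 → p1)=F] Δ:[] refutes=False
  v=10: Γ:[p0=T, ¬(p0 → p1)=T] Δ:[] refutes=True  ← countermodel

Result: [1, 0]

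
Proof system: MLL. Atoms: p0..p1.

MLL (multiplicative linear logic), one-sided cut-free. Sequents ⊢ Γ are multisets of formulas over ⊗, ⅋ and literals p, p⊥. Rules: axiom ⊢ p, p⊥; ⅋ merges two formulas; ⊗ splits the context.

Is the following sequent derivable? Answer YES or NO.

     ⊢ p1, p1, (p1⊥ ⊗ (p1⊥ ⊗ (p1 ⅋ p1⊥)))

Derivation (root first):
[⊗]  ⊢ p1, p1, (p1⊥ ⊗ (p1⊥ ⊗ (p1 ⅋ p1⊥)))
  [Ax]  ⊢ p1, p1⊥
  [⊗]  ⊢ p1, (p1⊥ ⊗ (p1 ⅋ p1⊥))
    [Ax]  ⊢ p1, p1⊥
    [⅋]  ⊢ (p1 ⅋ p1⊥)
      [Ax]  ⊢ p1, p1⊥

Result: YES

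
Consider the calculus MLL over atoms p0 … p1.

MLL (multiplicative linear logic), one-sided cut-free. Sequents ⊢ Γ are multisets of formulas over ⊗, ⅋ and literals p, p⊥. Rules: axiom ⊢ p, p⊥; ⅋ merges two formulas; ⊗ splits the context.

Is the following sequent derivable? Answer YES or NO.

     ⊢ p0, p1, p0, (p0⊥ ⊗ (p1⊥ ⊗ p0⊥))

Derivation (root first):
[⊗]  ⊢ p0, p1, p0, (p0⊥ ⊗ (p1⊥ ⊗ p0⊥))
  [Ax]  ⊢ p0, p0⊥
  [⊗]  ⊢ p1, p0, (p1⊥ ⊗ p0⊥)
    [Ax]  ⊢ p1, p1⊥
    [Ax]  ⊢ p0, p0⊥

Result: YES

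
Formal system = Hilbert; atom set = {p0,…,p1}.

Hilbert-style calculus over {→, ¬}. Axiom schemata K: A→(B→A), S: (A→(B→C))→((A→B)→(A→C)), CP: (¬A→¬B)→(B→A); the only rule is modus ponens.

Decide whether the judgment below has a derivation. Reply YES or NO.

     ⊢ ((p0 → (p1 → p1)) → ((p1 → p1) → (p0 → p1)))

Search for a countermodel by truth-table:
  v=00: Γ:[] Δ:[((p0 → (p1 → p1)) → ((p1 → p1) → (p0 → p1)))=T] refutes=False
  v=01: Γ:[] Δ:[((p0 → (p1 → p1)) → ((p1 → p1) → (p0 → p1)))=T] refutes=False
  v=10: Γ:[] Δ:[((p0 → (p1 → p1)) → ((p1 → p1) → (p0 → p1)))=F] refutes=True  ← countermodel

Result: NO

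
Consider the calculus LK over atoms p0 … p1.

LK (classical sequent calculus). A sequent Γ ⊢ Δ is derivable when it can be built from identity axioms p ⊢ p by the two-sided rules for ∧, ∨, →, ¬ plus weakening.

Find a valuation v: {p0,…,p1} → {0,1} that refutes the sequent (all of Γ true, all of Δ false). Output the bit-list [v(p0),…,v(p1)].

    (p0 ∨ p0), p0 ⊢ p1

Search for a countermodel by truth-table:
  v=00: Γ:[(p0 ∨ p0)=F, p0=F] Δ:[p1=F] refutes=False
  v=01: Γ:[(p0 ∨ p0)=F, p0=F] Δ:[p1=T] refutes=False
  v=10: Γ:[(p0 ∨ p0)=T, p0=T] Δ:[p1=F] refutes=True  ← countermodel

Result: [1, 0]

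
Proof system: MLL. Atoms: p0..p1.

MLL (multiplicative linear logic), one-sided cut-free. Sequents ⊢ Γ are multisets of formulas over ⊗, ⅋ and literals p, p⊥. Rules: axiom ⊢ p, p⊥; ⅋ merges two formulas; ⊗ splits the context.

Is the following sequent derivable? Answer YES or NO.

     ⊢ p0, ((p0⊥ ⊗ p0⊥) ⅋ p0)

Derivation (root first):
[⅋]  ⊢ p0, ((p0⊥ ⊗ p0⊥) ⅋ p0)
  [⊗]  ⊢ p0, p0, (p0⊥ ⊗ p0⊥)
    [Ax]  ⊢ p0, p0⊥
    [Ax]  ⊢ p0, p0⊥

Result: YES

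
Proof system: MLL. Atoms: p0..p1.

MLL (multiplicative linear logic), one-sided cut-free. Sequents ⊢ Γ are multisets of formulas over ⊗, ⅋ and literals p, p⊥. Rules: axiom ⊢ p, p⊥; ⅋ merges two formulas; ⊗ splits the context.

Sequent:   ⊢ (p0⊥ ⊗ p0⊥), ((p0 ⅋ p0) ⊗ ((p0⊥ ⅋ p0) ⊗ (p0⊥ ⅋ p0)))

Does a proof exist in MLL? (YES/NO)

Proof tree:
[⊗]  ⊢ (p0⊥ ⊗ p0⊥), ((p0 ⅋ p0) ⊗ ((p0⊥ ⅋ p0) ⊗ (p0⊥ ⅋ p0)))
  [⅋]  ⊢ (p0⊥ ⊗ p0⊥), (p0 ⅋ p0)
    [⊗]  ⊢ p0, p0, (p0⊥ ⊗ p0⊥)
      [Ax]  ⊢ p0, p0⊥
      [Ax]  ⊢ p0, p0⊥
  [⊗]  ⊢ ((p0⊥ ⅋ p0) ⊗ (p0⊥ ⅋ p0))
    [⅋]  ⊢ (p0⊥ ⅋ p0)
      [Ax]  ⊢ p0, p0⊥
    [⅋]  ⊢ (p0⊥ ⅋ p0)
      [Ax]  ⊢ p0, p0⊥

Result: YES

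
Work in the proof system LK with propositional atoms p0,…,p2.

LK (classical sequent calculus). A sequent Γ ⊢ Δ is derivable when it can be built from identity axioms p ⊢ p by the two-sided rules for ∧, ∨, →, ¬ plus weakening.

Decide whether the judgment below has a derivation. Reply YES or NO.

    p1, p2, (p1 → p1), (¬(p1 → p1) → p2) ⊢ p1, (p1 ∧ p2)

Derivation (root first):
[→L] p1, p2, (p1 → p1), (¬(p1 → p1) → p2) ⊢ p1, (p1 ∧ p2)
  [¬R] p1, p2 ⊢ (p1 ∧ p2), ¬(p1 → p1)
    [∧R] p1, p2, (p1 → p1) ⊢ (p1 ∧ p2)
      [→L] p1, (p1 → p1) ⊢ p1
        [Ax] p1 ⊢ p1
        [Ax] p1 ⊢ p1
      [Ax] p2 ⊢ p2
  [WL] p1, (p1 → p1), p2 ⊢ p1
    [→L] p1, (p1 → p1) ⊢ p1
      [Ax] p1 ⊢ p1
      [Ax] p1 ⊢ p1

Result: YES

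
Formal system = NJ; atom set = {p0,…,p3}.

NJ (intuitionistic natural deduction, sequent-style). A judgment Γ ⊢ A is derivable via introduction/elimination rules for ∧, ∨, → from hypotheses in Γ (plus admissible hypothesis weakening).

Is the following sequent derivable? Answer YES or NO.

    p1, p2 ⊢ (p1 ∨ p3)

Derivation (root first):
[∨I₁] p1, p2 ⊢ (p1 ∨ p3)
  [Wk] p1, p2 ⊢ p1
    [Ax] p1 ⊢ p1

Result: YES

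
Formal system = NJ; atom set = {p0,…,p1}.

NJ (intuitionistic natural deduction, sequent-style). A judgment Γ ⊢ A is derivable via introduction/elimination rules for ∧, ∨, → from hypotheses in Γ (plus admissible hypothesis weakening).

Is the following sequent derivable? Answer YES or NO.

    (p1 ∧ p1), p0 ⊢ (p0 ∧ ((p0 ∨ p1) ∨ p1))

Derivation (root first):
[∧I] (p1 ∧ p1), p0 ⊢ (p0 ∧ ((p0 ∨ p1) ∨ p1))
  [Wk] p0, (p1 ∧ p1) ⊢ p0
    [Ax] p0 ⊢ p0
  [∨I₁] p0, (p1 ∧ p1) ⊢ ((p0 ∨ p1) ∨ p1)
    [∨I₁] p0, (p1 ∧ p1) ⊢ (p0 ∨ p1)
      [Wk] p0, (p1 ∧ p1) ⊢ p0
        [Ax] p0 ⊢ p0

Result: YES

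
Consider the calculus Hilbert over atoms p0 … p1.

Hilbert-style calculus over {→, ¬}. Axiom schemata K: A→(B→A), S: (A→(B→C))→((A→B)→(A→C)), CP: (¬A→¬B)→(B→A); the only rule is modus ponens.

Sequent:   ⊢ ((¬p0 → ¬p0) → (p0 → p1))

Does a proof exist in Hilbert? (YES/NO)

Search for a countermodel by truth-table:
  v=00: Γ:[] Δ:[((¬p0 → ¬p0) → (p0 → p1))=T] refutes=False
  v=01: Γ:[] Δ:[((¬p0 → ¬p0) → (p0 → p1))=T] refutes=False
  v=10: Γ:[] Δ:[((¬p0 → ¬p0) → (p0 → p1))=F] refutes=True  ← countermodel

Result: NO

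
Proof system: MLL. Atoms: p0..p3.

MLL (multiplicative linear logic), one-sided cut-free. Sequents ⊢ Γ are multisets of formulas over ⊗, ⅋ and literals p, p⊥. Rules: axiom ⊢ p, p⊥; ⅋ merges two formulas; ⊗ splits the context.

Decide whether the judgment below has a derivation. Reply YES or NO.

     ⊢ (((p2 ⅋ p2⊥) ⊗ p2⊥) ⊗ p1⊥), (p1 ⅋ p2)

Proof tree:
[⅋]  ⊢ (((p2 ⅋ p2⊥) ⊗ p2⊥) ⊗ p1⊥), (p1 ⅋ p2)
  [⊗]  ⊢ p2, p1, (((p2 ⅋ p2⊥) ⊗ p2⊥) ⊗ p1⊥)
    [⊗]  ⊢ p2, ((p2 ⅋ p2⊥) ⊗ p2⊥)
      [⅋]  ⊢ (p2 ⅋ p2⊥)
        [Ax]  ⊢ p2, p2⊥
      [Ax]  ⊢ p2, p2⊥
    [Ax]  ⊢ p1, p1⊥

Result: YES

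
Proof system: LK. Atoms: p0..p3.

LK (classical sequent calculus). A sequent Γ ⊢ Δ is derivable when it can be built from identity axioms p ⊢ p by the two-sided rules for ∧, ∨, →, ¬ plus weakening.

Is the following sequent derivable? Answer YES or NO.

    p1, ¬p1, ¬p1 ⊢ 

Derivation trace:
[¬L] p1, ¬p1, ¬p1 ⊢ 
  [¬L] p1, ¬p1 ⊢ p1
    [WR] p1 ⊢ p1, p1
      [Ax] p1 ⊢ p1

Result: YES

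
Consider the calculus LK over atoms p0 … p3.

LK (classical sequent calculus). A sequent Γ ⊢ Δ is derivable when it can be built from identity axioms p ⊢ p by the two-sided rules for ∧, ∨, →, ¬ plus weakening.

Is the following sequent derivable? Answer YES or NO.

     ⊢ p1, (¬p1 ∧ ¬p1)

Derivation (root first):
[∧R]  ⊢ p1, (¬p1 ∧ ¬p1)
  [¬R]  ⊢ p1, ¬p1
    [Ax] p1 ⊢ p1
  [¬R]  ⊢ p1, ¬p1
    [Ax] p1 ⊢ p1

Result: YES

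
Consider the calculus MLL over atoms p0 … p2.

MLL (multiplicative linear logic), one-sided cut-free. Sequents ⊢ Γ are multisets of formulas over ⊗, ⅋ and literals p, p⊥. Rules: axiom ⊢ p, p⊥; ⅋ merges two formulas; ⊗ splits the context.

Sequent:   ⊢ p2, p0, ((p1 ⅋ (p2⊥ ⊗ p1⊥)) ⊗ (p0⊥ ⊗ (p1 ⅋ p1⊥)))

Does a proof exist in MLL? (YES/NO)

Derivation trace:
[⊗]  ⊢ p2, p0, ((p1 ⅋ (p2⊥ ⊗ p1⊥)) ⊗ (p0⊥ ⊗ (p1 ⅋ p1⊥)))
  [⅋]  ⊢ p2, (p1 ⅋ (p2⊥ ⊗ p1⊥))
    [⊗]  ⊢ p2, p1, (p2⊥ ⊗ p1⊥)
      [Ax]  ⊢ p2, p2⊥
      [Ax]  ⊢ p1, p1⊥
  [⊗]  ⊢ p0, (p0⊥ ⊗ (p1 ⅋ p1⊥))
    [Ax]  ⊢ p0, p0⊥
    [⅋]  ⊢ (p1 ⅋ p1⊥)
      [Ax]  ⊢ p1, p1⊥

Result: YES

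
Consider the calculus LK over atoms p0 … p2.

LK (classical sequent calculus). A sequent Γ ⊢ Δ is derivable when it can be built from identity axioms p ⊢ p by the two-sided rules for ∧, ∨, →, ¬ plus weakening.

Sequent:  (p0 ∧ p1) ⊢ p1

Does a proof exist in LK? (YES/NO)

Proof tree:
[∧L] (p0 ∧ p1) ⊢ p1
  [WL] p1, p0 ⊢ p1
    [Ax] p1 ⊢ p1

Result: YES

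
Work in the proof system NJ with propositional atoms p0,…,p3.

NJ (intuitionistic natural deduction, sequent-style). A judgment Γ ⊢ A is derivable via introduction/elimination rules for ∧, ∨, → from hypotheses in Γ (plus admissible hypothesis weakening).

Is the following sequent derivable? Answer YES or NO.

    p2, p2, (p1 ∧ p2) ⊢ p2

Derivation trace:
[Wk] p2, p2, (p1 ∧ p2) ⊢ p2
  [Wk] p2, p2 ⊢ p2
    [Ax] p2 ⊢ p2

Result: YES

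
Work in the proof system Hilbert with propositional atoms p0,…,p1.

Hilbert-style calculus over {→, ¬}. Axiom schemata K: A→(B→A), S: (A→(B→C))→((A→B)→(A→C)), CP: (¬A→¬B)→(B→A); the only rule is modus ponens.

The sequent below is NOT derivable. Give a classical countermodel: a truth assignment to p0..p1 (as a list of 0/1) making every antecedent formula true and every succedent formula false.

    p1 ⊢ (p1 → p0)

Truth-table refutation:
  v=00: Γ:[p1=F] Δ:[(p1 → p0)=T] refutes=False
  v=01: Γ:[p1=T] Δ:[(p1 → p0)=F] refutes=True  ← countermodel

Result: [0, 1]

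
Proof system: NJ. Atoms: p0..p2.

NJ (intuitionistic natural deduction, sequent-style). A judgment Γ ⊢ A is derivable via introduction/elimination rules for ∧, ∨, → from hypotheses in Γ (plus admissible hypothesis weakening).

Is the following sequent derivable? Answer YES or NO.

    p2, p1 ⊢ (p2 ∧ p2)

Derivation (root first):
[Wk] p2, p1 ⊢ (p2 ∧ p2)
  [∧I] p2 ⊢ (p2 ∧ p2)
    [Ax] p2 ⊢ p2
    [Ax] p2 ⊢ p2

Result: YES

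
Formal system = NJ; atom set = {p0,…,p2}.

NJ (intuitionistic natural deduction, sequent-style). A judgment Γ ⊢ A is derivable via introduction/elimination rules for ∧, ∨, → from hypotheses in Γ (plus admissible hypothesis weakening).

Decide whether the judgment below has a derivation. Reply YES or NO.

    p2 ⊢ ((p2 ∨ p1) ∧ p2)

Derivation (root first):
[∧I] p2 ⊢ ((p2 ∨ p1) ∧ p2)
  [∨I₁] p2 ⊢ (p2 ∨ p1)
    [Ax] p2 ⊢ p2
  [Ax] p2 ⊢ p2

Result: YES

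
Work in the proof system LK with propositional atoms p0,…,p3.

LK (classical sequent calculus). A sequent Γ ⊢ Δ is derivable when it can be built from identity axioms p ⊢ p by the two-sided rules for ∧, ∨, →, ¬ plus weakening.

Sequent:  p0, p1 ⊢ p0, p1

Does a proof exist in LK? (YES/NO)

Derivation trace:
[WR] p0, p1 ⊢ p0, p1
  [WL] p0, p1 ⊢ p0
    [Ax] p0 ⊢ p0

Result: YES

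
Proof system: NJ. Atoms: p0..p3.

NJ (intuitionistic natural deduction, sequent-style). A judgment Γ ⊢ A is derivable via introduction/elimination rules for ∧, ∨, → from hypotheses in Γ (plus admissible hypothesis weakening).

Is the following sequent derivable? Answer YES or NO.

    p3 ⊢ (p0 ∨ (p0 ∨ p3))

Derivation trace:
[∨I₂] p3 ⊢ (p0 ∨ (p0 ∨ p3))
  [∨I₂] p3 ⊢ (p0 ∨ p3)
    [Ax] p3 ⊢ p3

Result: YES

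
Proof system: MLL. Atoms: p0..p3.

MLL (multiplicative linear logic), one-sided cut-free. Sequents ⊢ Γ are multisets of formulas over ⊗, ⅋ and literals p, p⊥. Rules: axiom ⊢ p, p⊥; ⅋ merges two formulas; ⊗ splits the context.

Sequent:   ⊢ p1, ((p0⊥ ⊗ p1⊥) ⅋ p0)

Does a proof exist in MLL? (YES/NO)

Proof tree:
[⅋]  ⊢ p1, ((p0⊥ ⊗ p1⊥) ⅋ p0)
  [⊗]  ⊢ p0, p1, (p0⊥ ⊗ p1⊥)
    [Ax]  ⊢ p0, p0⊥
    [Ax]  ⊢ p1, p1⊥

Result: YES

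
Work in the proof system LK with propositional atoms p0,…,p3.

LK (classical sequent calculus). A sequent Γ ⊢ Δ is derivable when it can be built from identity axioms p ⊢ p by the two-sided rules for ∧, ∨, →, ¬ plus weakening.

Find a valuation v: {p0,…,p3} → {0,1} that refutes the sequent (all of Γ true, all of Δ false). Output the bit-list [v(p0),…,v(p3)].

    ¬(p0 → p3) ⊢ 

Truth-table refutation:
  v=0000: Γ:[¬(p0 → p3)=F] Δ:[] refutes=False
  v=0001: Γ:[¬(p0 → p3)=F] Δ:[] refutes=False
  v=0010: Γ:[¬(p0 → p3)=F] Δ:[] refutes=False
  v=0011: Γ:[¬(p0 → p3)=F] Δ:[] refutes=False
  v=0100: Γ:[¬(p0 → p3)=F] Δ:[] refutes=False
  v=0101: Γ:[¬(p0 → p3)=F] Δ:[] refutes=False
  v=0110: Γ:[¬(p0 → p3)=F] Δ:[] refutes=False
  v=0111: Γ:[¬(p0 → p3)=F] Δ:[] refutes=False
  v=1000: Γ:[¬(p0 → p3)=T] Δ:[] refutes=True  ← countermodel

Result: [1, 0, 0, 0]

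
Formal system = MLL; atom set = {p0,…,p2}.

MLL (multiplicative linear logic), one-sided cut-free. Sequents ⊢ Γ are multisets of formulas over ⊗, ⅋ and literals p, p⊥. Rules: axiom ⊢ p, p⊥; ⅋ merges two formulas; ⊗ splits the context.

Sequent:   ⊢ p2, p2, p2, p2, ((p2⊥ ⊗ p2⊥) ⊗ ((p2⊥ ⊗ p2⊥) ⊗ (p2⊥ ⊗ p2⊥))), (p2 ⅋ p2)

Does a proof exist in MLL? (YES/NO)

Proof tree:
[⅋]  ⊢ p2, p2, p2, p2, ((p2⊥ ⊗ p2⊥) ⊗ ((p2⊥ ⊗ p2⊥) ⊗ (p2⊥ ⊗ p2⊥))), (p2 ⅋ p2)
  [⊗]  ⊢ p2, p2, p2, p2, p2, p2, ((p2⊥ ⊗ p2⊥) ⊗ ((p2⊥ ⊗ p2⊥) ⊗ (p2⊥ ⊗ p2⊥)))
    [⊗]  ⊢ p2, p2, (p2⊥ ⊗ p2⊥)
      [Ax]  ⊢ p2, p2⊥
      [Ax]  ⊢ p2, p2⊥
    [⊗]  ⊢ p2, p2, p2, p2, ((p2⊥ ⊗ p2⊥) ⊗ (p2⊥ ⊗ p2⊥))
      [⊗]  ⊢ p2, p2, (p2⊥ ⊗ p2⊥)
        [Ax]  ⊢ p2, p2⊥
        [Ax]  ⊢ p2, p2⊥
      [⊗]  ⊢ p2, p2, (p2⊥ ⊗ p2⊥)
        [Ax]  ⊢ p2, p2⊥
        [Ax]  ⊢ p2, p2⊥

Result: YES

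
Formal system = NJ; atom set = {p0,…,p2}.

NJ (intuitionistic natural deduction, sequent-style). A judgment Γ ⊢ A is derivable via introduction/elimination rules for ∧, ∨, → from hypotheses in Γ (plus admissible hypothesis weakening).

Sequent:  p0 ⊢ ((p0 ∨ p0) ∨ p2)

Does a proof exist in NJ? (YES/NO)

Derivation (root first):
[∨I₁] p0 ⊢ ((p0 ∨ p0) ∨ p2)
  [∨I₁] p0 ⊢ (p0 ∨ p0)
    [Ax] p0 ⊢ p0

Result: YES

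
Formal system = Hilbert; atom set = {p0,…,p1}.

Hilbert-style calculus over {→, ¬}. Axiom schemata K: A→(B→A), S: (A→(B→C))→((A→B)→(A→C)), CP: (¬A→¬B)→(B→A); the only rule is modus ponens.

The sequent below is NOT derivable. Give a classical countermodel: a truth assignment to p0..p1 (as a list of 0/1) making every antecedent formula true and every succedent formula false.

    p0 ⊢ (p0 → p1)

Enumerate valuations to refute Γ ⊢ Δ:
  v=00: Γ:[p0=F] Δ:[(p0 → p1)=T] refutes=False
  v=01: Γ:[p0=F] Δ:[(p0 → p1)=T] refutes=False
  v=10: Γ:[p0=T] Δ:[(p0 → p1)=F] refutes=True  ← countermodel

Result: [1, 0]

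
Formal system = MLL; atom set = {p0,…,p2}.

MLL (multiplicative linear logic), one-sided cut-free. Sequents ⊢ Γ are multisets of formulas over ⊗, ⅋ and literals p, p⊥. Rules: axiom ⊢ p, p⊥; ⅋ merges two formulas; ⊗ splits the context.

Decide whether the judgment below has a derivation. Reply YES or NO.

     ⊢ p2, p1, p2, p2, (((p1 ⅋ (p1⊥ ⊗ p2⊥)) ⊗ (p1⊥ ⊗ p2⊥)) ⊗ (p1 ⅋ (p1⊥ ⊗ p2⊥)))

Derivation trace:
[⊗]  ⊢ p2, p1, p2, p2, (((p1 ⅋ (p1⊥ ⊗ p2⊥)) ⊗ (p1⊥ ⊗ p2⊥)) ⊗ (p1 ⅋ (p1⊥ ⊗ p2⊥)))
  [⊗]  ⊢ p2, p1, p2, ((p1 ⅋ (p1⊥ ⊗ p2⊥)) ⊗ (p1⊥ ⊗ p2⊥))
    [⅋]  ⊢ p2, (p1 ⅋ (p1⊥ ⊗ p2⊥))
      [⊗]  ⊢ p1, p2, (p1⊥ ⊗ p2⊥)
        [Ax]  ⊢ p1, p1⊥
        [Ax]  ⊢ p2, p2⊥
    [⊗]  ⊢ p1, p2, (p1⊥ ⊗ p2⊥)
      [Ax]  ⊢ p1, p1⊥
      [Ax]  ⊢ p2, p2⊥
  [⅋]  ⊢ p2, (p1 ⅋ (p1⊥ ⊗ p2⊥))
    [⊗]  ⊢ p1, p2, (p1⊥ ⊗ p2⊥)
      [Ax]  ⊢ p1, p1⊥
      [Ax]  ⊢ p2, p2⊥

Result: YES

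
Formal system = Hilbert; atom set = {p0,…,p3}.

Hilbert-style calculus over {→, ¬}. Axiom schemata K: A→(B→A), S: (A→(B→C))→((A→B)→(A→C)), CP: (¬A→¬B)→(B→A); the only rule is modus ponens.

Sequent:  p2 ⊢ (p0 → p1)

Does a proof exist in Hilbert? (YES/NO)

Search for a countermodel by truth-table:
  v=0000: Γ:[p2=F] Δ:[(p0 → p1)=T] refutes=False
  v=0001: Γ:[p2=F] Δ:[(p0 → p1)=T] refutes=False
  v=0010: Γ:[p2=T] Δ:[(p0 → p1)=T] refutes=False
  v=0011: Γ:[p2=T] Δ:[(p0 → p1)=T] refutes=False
  v=0100: Γ:[p2=F] Δ:[(p0 → p1)=T] refutes=False
  v=0101: Γ:[p2=F] Δ:[(p0 → p1)=T] refutes=False
  v=0110: Γ:[p2=T] Δ:[(p0 → p1)=T] refutes=False
  v=0111: Γ:[p2=T] Δ:[(p0 → p1)=T] refutes=False
  v=1000: Γ:[p2=F] Δ:[(p0 → p1)=F] refutes=False
  v=1001: Γ:[p2=F] Δ:[(p0 → p1)=F] refutes=False
  v=1010: Γ:[p2=T] Δ:[(p0 → p1)=F] refutes=True  ← countermodel

Result: NO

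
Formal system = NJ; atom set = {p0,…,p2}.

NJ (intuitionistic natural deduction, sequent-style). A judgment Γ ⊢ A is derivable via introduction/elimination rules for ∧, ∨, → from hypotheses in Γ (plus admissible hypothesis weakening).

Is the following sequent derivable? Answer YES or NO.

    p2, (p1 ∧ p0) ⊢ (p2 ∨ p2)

Derivation (root first):
[Wk] p2, (p1 ∧ p0) ⊢ (p2 ∨ p2)
  [∨I₁] p2 ⊢ (p2 ∨ p2)
    [Ax] p2 ⊢ p2

Result: YES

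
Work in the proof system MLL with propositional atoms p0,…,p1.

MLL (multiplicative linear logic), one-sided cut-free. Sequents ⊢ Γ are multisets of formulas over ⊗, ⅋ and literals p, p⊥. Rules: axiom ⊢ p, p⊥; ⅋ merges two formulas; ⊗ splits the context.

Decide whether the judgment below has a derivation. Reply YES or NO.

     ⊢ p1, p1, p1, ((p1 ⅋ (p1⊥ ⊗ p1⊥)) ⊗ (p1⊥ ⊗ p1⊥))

Proof tree:
[⊗]  ⊢ p1, p1, p1, ((p1 ⅋ (p1⊥ ⊗ p1⊥)) ⊗ (p1⊥ ⊗ p1⊥))
  [⅋]  ⊢ p1, (p1 ⅋ (p1⊥ ⊗ p1⊥))
    [⊗]  ⊢ p1, p1, (p1⊥ ⊗ p1⊥)
      [Ax]  ⊢ p1, p1⊥
      [Ax]  ⊢ p1, p1⊥
  [⊗]  ⊢ p1, p1, (p1⊥ ⊗ p1⊥)
    [Ax]  ⊢ p1, p1⊥
    [Ax]  ⊢ p1, p1⊥

Result: YES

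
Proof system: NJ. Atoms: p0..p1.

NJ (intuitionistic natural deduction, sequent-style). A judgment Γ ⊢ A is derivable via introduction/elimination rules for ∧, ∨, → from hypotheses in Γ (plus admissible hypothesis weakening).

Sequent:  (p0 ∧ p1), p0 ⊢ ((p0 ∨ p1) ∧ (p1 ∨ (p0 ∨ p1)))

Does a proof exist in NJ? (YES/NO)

Proof tree:
[∧I] (p0 ∧ p1), p0 ⊢ ((p0 ∨ p1) ∧ (p1 ∨ (p0 ∨ p1)))
  [Wk] p0, (p0 ∧ p1) ⊢ (p0 ∨ p1)
    [∨I₁] p0 ⊢ (p0 ∨ p1)
      [Ax] p0 ⊢ p0
  [∨I₂] p0 ⊢ (p1 ∨ (p0 ∨ p1))
    [∨I₁] p0 ⊢ (p0 ∨ p1)
      [Ax] p0 ⊢ p0

Result: YES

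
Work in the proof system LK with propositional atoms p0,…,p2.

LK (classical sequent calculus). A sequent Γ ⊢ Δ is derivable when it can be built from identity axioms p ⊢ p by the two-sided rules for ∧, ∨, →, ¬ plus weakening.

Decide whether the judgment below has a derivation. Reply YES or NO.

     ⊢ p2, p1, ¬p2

Derivation trace:
[¬R]  ⊢ p2, p1, ¬p2
  [WR] p2 ⊢ p2, p1
    [Ax] p2 ⊢ p2

Result: YES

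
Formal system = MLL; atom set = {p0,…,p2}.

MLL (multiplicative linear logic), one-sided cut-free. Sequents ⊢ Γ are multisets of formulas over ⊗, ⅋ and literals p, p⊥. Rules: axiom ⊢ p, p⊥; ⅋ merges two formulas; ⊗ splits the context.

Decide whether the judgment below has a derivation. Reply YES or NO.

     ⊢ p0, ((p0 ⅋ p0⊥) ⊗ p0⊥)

Proof tree:
[⊗]  ⊢ p0, ((p0 ⅋ p0⊥) ⊗ p0⊥)
  [⅋]  ⊢ (p0 ⅋ p0⊥)
    [Ax]  ⊢ p0, p0⊥
  [Ax]  ⊢ p0, p0⊥

Result: YES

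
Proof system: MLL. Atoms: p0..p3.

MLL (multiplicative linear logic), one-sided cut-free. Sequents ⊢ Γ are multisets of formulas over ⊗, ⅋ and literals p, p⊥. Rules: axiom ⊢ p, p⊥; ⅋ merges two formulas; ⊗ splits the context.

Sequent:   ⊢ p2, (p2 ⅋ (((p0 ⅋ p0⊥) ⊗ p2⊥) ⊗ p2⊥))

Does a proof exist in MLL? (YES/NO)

Proof tree:
[⅋]  ⊢ p2, (p2 ⅋ (((p0 ⅋ p0⊥) ⊗ p2⊥) ⊗ p2⊥))
  [⊗]  ⊢ p2, p2, (((p0 ⅋ p0⊥) ⊗ p2⊥) ⊗ p2⊥)
    [⊗]  ⊢ p2, ((p0 ⅋ p0⊥) ⊗ p2⊥)
      [⅋]  ⊢ (p0 ⅋ p0⊥)
        [Ax]  ⊢ p0, p0⊥
      [Ax]  ⊢ p2, p2⊥
    [Ax]  ⊢ p2, p2⊥

Result: YES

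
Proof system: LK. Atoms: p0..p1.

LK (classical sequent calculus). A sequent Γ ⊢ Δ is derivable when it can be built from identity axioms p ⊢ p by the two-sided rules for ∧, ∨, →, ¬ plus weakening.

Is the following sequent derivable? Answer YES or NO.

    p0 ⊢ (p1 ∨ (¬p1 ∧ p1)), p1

Search for a countermodel by truth-table:
  v=00: Γ:[p0=F] Δ:[(p1 ∨ (¬p1 ∧ p1))=F, p1=F] refutes=False
  v=01: Γ:[p0=F] Δ:[(p1 ∨ (¬p1 ∧ p1))=T, p1=T] refutes=False
  v=10: Γ:[p0=T] Δ:[(p1 ∨ (¬p1 ∧ p1))=F, p1=F] refutes=True  ← countermodel

Result: NO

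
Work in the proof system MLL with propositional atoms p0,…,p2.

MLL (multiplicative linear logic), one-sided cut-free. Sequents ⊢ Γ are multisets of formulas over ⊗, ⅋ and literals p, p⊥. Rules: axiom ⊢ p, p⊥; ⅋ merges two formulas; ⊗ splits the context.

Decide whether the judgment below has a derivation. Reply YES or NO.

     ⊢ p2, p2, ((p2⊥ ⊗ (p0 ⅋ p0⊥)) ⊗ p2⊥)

Derivation trace:
[⊗]  ⊢ p2, p2, ((p2⊥ ⊗ (p0 ⅋ p0⊥)) ⊗ p2⊥)
  [⊗]  ⊢ p2, (p2⊥ ⊗ (p0 ⅋ p0⊥))
    [Ax]  ⊢ p2, p2⊥
    [⅋]  ⊢ (p0 ⅋ p0⊥)
      [Ax]  ⊢ p0, p0⊥
  [Ax]  ⊢ p2, p2⊥

Result: YES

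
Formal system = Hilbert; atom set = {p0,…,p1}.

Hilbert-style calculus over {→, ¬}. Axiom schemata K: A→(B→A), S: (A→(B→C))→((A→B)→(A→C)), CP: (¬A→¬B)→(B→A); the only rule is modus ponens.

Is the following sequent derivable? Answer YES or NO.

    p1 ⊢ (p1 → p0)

Truth-table refutation:
  v=00: Γ:[p1=F] Δ:[(p1 → p0)=T] refutes=False
  v=01: Γ:[p1=T] Δ:[(p1 → p0)=F] refutes=True  ← countermodel

Result: NO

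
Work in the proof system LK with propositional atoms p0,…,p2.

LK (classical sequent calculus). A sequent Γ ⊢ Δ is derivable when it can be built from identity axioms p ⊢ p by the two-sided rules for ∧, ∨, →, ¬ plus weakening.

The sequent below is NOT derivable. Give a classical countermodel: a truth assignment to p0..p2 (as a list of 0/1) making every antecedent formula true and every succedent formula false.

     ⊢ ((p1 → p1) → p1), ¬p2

Search for a countermodel by truth-table:
  v=000: Γ:[] Δ:[((p1 → p1) → p1)=F, ¬p2=T] refutes=False
  v=001: Γ:[] Δ:[((p1 → p1) → p1)=F, ¬p2=F] refutes=True  ← countermodel

Result: [0, 0, 1]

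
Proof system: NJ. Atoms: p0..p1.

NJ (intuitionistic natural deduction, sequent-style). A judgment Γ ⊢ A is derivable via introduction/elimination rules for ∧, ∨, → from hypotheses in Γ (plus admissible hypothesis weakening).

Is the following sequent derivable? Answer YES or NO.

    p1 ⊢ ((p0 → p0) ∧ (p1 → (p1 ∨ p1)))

Derivation trace:
[∧I] p1 ⊢ ((p0 → p0) ∧ (p1 → (p1 ∨ p1)))
  [→I]  ⊢ (p0 → p0)
    [Ax] p0 ⊢ p0
  [Wk] p1 ⊢ (p1 → (p1 ∨ p1))
    [→I]  ⊢ (p1 → (p1 ∨ p1))
      [∨I₁] p1 ⊢ (p1 ∨ p1)
        [Ax] p1 ⊢ p1

Result: YES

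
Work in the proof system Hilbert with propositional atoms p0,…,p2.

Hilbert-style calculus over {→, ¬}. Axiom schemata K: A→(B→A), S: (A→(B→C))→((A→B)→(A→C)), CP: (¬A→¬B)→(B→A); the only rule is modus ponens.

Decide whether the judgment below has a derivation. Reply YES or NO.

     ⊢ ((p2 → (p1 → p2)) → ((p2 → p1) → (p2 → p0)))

Enumerate valuations to refute Γ ⊢ Δ:
  v=000: Γ:[] Δ:[((p2 → (p1 → p2)) → ((p2 → p1) → (p2 → p0)))=T] refutes=False
  v=001: Γ:[] Δ:[((p2 → (p1 → p2)) → ((p2 → p1) → (p2 → p0)))=T] refutes=False
  v=010: Γ:[] Δ:[((p2 → (p1 → p2)) → ((p2 → p1) → (p2 → p0)))=T] refutes=False
  v=011: Γ:[] Δ:[((p2 → (p1 → p2)) → ((p2 → p1) → (p2 → p0)))=F] refutes=True  ← countermodel

Result: NO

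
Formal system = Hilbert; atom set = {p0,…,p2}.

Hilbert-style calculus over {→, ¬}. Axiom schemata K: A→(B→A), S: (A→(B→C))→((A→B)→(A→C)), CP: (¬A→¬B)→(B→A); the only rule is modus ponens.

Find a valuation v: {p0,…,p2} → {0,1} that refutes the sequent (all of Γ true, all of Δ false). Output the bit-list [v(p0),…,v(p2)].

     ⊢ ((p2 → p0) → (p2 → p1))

Search for a countermodel by truth-table:
  v=000: Γ:[] Δ:[((p2 → p0) → (p2 → p1))=T] refutes=False
  v=001: Γ:[] Δ:[((p2 → p0) → (p2 → p1))=T] refutes=False
  v=010: Γ:[] Δ:[((p2 → p0) → (p2 → p1))=T] refutes=False
  v=011: Γ:[] Δ:[((p2 → p0) → (p2 → p1))=T] refutes=False
  v=100: Γ:[] Δ:[((p2 → p0) → (p2 → p1))=T] refutes=False
  v=101: Γ:[] Δ:[((p2 → p0) → (p2 → p1))=F] refutes=True  ← countermodel

Result: [1, 0, 1]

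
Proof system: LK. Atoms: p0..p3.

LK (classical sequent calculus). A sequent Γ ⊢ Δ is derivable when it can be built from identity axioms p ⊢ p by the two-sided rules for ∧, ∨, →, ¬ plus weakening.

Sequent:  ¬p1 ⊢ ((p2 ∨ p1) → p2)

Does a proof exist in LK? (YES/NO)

Derivation trace:
[→R] ¬p1 ⊢ ((p2 ∨ p1) → p2)
  [¬L] (p2 ∨ p1), ¬p1 ⊢ p2
    [∨L] (p2 ∨ p1) ⊢ p1, p2
      [Ax] p2 ⊢ p2
      [Ax] p1 ⊢ p1

Result: YES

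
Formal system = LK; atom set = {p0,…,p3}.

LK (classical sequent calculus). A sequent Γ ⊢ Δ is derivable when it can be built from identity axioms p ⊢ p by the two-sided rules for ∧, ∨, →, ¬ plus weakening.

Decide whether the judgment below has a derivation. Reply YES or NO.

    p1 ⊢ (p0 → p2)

Truth-table refutation:
  v=0000: Γ:[p1=F] Δ:[(p0 → p2)=T] refutes=False
  v=0001: Γ:[p1=F] Δ:[(p0 → p2)=T] refutes=False
  v=0010: Γ:[p1=F] Δ:[(p0 → p2)=T] refutes=False
  v=0011: Γ:[p1=F] Δ:[(p0 → p2)=T] refutes=False
  v=0100: Γ:[p1=T] Δ:[(p0 → p2)=T] refutes=False
  v=0101: Γ:[p1=T] Δ:[(p0 → p2)=T] refutes=False
  v=0110: Γ:[p1=T] Δ:[(p0 → p2)=T] refutes=False
  v=0111: Γ:[p1=T] Δ:[(p0 → p2)=T] refutes=False
  v=1000: Γ:[p1=F] Δ:[(p0 → p2)=F] refutes=False
  v=1001: Γ:[p1=F] Δ:[(p0 → p2)=F] refutes=False
  v=1010: Γ:[p1=F] Δ:[(p0 → p2)=T] refutes=False
  v=1011: Γ:[p1=F] Δ:[(p0 → p2)=T] refutes=False
  v=1100: Γ:[p1=T] Δ:[(p0 → p2)=F] refutes=True  ← countermodel

Result: NO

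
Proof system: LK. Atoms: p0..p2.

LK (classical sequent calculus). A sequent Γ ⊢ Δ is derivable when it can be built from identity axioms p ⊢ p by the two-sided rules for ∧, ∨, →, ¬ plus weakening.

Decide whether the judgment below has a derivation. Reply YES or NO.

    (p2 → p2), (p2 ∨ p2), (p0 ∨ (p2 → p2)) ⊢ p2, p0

Proof tree:
[∨L] (p2 → p2), (p2 ∨ p2), (p0 ∨ (p2 → p2)) ⊢ p2, p0
  [Ax] p0 ⊢ p0
  [→L] (p2 → p2), (p2 ∨ p2), (p2 → p2) ⊢ p2, p0
    [→L] (p2 ∨ p2), (p2 → p2) ⊢ p2
      [∨L] (p2 ∨ p2) ⊢ p2
        [Ax] p2 ⊢ p2
        [Ax] p2 ⊢ p2
      [Ax] p2 ⊢ p2
    [WR] p2 ⊢ p2, p0
      [Ax] p2 ⊢ p2

Result: YES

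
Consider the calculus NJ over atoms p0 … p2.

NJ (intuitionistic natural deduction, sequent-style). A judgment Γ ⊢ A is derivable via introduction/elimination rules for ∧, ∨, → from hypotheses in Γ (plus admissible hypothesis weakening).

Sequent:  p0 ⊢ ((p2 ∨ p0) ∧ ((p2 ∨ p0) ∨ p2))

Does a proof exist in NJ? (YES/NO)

Derivation (root first):
[∧I] p0 ⊢ ((p2 ∨ p0) ∧ ((p2 ∨ p0) ∨ p2))
  [∨I₂] p0 ⊢ (p2 ∨ p0)
    [Ax] p0 ⊢ p0
  [∨I₁] p0 ⊢ ((p2 ∨ p0) ∨ p2)
    [∨I₂] p0 ⊢ (p2 ∨ p0)
      [Ax] p0 ⊢ p0

Result: YES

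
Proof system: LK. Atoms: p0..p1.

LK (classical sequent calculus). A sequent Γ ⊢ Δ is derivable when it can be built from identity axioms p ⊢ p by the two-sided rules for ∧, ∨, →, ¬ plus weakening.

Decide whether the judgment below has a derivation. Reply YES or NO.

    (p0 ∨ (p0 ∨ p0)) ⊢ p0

Derivation trace:
[∨L] (p0 ∨ (p0 ∨ p0)) ⊢ p0
  [Ax] p0 ⊢ p0
  [∨L] (p0 ∨ p0) ⊢ p0
    [Ax] p0 ⊢ p0
    [Ax] p0 ⊢ p0

Result: YES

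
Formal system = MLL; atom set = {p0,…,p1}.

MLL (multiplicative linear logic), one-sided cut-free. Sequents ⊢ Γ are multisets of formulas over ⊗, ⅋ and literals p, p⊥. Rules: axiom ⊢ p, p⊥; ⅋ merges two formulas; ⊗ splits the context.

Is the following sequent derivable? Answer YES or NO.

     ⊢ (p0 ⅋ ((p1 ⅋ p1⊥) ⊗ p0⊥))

Proof tree:
[⅋]  ⊢ (p0 ⅋ ((p1 ⅋ p1⊥) ⊗ p0⊥))
  [⊗]  ⊢ p0, ((p1 ⅋ p1⊥) ⊗ p0⊥)
    [⅋]  ⊢ (p1 ⅋ p1⊥)
      [Ax]  ⊢ p1, p1⊥
    [Ax]  ⊢ p0, p0⊥

Result: YES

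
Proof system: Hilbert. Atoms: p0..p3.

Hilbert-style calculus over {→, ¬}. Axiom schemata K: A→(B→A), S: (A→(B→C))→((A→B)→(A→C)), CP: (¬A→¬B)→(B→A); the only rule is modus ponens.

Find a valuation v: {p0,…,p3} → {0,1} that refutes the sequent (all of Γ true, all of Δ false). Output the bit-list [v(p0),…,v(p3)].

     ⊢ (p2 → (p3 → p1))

Search for a countermodel by truth-table:
  v=0000: Γ:[] Δ:[(p2 → (p3 → p1))=T] refutes=False
  v=0001: Γ:[] Δ:[(p2 → (p3 → p1))=T] refutes=False
  v=0010: Γ:[] Δ:[(p2 → (p3 → p1))=T] refutes=False
  v=0011: Γ:[] Δ:[(p2 → (p3 → p1))=F] refutes=True  ← countermodel

Result: [0, 0, 1, 1]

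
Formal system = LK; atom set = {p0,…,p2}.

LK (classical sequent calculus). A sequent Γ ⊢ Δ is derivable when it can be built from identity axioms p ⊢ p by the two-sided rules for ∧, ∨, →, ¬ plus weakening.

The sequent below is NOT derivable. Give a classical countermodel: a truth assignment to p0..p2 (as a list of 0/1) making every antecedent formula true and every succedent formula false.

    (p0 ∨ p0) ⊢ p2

Search for a countermodel by truth-table:
  v=000: Γ:[(p0 ∨ p0)=F] Δ:[p2=F] refutes=False
  v=001: Γ:[(p0 ∨ p0)=F] Δ:[p2=T] refutes=False
  v=010: Γ:[(p0 ∨ p0)=F] Δ:[p2=F] refutes=False
  v=011: Γ:[(p0 ∨ p0)=F] Δ:[p2=T] refutes=False
  v=100: Γ:[(p0 ∨ p0)=T] Δ:[p2=F] refutes=True  ← countermodel

Result: [1, 0, 0]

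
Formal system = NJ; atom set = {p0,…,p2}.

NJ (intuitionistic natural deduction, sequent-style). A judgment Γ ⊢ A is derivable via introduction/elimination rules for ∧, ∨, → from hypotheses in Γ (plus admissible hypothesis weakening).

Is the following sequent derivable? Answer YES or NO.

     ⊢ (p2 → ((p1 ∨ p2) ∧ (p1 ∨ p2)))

Derivation (root first):
[→I]  ⊢ (p2 → ((p1 ∨ p2) ∧ (p1 ∨ p2)))
  [∧I] p2 ⊢ ((p1 ∨ p2) ∧ (p1 ∨ p2))
    [∨I₂] p2 ⊢ (p1 ∨ p2)
      [Ax] p2 ⊢ p2
    [∨I₂] p2 ⊢ (p1 ∨ p2)
      [Ax] p2 ⊢ p2

Result: YES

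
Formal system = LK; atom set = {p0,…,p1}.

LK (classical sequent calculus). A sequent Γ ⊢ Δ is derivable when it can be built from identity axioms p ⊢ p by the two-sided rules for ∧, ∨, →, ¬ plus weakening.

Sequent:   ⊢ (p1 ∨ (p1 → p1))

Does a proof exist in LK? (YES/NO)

Proof tree:
[∨R]  ⊢ (p1 ∨ (p1 → p1))
  [→R]  ⊢ p1, (p1 → p1)
    [WR] p1 ⊢ p1, p1
      [Ax] p1 ⊢ p1

Result: YES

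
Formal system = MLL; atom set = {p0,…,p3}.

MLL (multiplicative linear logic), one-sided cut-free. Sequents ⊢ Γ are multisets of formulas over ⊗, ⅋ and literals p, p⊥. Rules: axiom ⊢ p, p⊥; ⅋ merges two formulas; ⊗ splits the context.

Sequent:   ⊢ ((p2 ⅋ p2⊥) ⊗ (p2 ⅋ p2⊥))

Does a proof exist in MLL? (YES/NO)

Derivation (root first):
[⊗]  ⊢ ((p2 ⅋ p2⊥) ⊗ (p2 ⅋ p2⊥))
  [⅋]  ⊢ (p2 ⅋ p2⊥)
    [Ax]  ⊢ p2, p2⊥
  [⅋]  ⊢ (p2 ⅋ p2⊥)
    [Ax]  ⊢ p2, p2⊥

Result: YES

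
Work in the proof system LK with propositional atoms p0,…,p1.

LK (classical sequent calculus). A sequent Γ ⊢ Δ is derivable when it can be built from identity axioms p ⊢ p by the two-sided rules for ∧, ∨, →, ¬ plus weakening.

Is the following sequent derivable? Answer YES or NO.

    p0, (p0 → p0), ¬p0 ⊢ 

Proof tree:
[¬L] p0, (p0 → p0), ¬p0 ⊢ 
  [→L] p0, (p0 → p0) ⊢ p0
    [Ax] p0 ⊢ p0
    [Ax] p0 ⊢ p0

Result: YES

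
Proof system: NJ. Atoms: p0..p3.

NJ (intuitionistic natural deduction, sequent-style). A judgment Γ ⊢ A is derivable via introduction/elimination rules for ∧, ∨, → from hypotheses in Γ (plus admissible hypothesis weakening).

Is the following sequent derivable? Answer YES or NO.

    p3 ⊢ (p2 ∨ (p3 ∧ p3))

Derivation trace:
[∨I₂] p3 ⊢ (p2 ∨ (p3 ∧ p3))
  [∧I] p3 ⊢ (p3 ∧ p3)
    [Wk] p3, p3 ⊢ p3
      [Ax] p3 ⊢ p3
    [Ax] p3 ⊢ p3

Result: YES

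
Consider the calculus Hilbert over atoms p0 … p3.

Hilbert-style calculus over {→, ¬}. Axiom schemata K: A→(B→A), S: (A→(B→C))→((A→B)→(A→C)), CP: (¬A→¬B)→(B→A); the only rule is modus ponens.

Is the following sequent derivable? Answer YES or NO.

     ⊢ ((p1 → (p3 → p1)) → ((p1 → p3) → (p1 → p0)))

Truth-table refutation:
  v=0000: Γ:[] Δ:[((p1 → (p3 → p1)) → ((p1 → p3) → (p1 → p0)))=T] refutes=False
  v=0001: Γ:[] Δ:[((p1 → (p3 → p1)) → ((p1 → p3) → (p1 → p0)))=T] refutes=False
  v=0010: Γ:[] Δ:[((p1 → (p3 → p1)) → ((p1 → p3) → (p1 → p0)))=T] refutes=False
  v=0011: Γ:[] Δ:[((p1 → (p3 → p1)) → ((p1 → p3) → (p1 → p0)))=T] refutes=False
  v=0100: Γ:[] Δ:[((p1 → (p3 → p1)) → ((p1 → p3) → (p1 → p0)))=T] refutes=False
  v=0101: Γ:[] Δ:[((p1 → (p3 → p1)) → ((p1 → p3) → (p1 → p0)))=F] refutes=True  ← countermodel

Result: NO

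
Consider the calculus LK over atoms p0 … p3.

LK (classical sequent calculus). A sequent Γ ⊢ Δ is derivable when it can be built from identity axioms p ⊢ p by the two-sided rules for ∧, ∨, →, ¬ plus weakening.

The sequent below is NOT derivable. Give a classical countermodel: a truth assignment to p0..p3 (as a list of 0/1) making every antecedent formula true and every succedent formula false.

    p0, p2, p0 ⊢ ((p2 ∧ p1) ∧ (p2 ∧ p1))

Truth-table refutation:
  v=0000: Γ:[p0=F, p2=F, p0=F] Δ:[((p2 ∧ p1) ∧ (p2 ∧ p1))=F] refutes=False
  v=0001: Γ:[p0=F, p2=F, p0=F] Δ:[((p2 ∧ p1) ∧ (p2 ∧ p1))=F] refutes=False
  v=0010: Γ:[p0=F, p2=T, p0=F] Δ:[((p2 ∧ p1) ∧ (p2 ∧ p1))=F] refutes=False
  v=0011: Γ:[p0=F, p2=T, p0=F] Δ:[((p2 ∧ p1) ∧ (p2 ∧ p1))=F] refutes=False
  v=0100: Γ:[p0=F, p2=F, p0=F] Δ:[((p2 ∧ p1) ∧ (p2 ∧ p1))=F] refutes=False
  v=0101: Γ:[p0=F, p2=F, p0=F] Δ:[((p2 ∧ p1) ∧ (p2 ∧ p1))=F] refutes=False
  v=0110: Γ:[p0=F, p2=T, p0=F] Δ:[((p2 ∧ p1) ∧ (p2 ∧ p1))=T] refutes=False
  v=0111: Γ:[p0=F, p2=T, p0=F] Δ:[((p2 ∧ p1) ∧ (p2 ∧ p1))=T] refutes=False
  v=1000: Γ:[p0=T, p2=F, p0=T] Δ:[((p2 ∧ p1) ∧ (p2 ∧ p1))=F] refutes=False
  v=1001: Γ:[p0=T, p2=F, p0=T] Δ:[((p2 ∧ p1) ∧ (p2 ∧ p1))=F] refutes=False
  v=1010: Γ:[p0=T, p2=T, p0=T] Δ:[((p2 ∧ p1) ∧ (p2 ∧ p1))=F] refutes=True  ← countermodel

Result: [1, 0, 1, 0]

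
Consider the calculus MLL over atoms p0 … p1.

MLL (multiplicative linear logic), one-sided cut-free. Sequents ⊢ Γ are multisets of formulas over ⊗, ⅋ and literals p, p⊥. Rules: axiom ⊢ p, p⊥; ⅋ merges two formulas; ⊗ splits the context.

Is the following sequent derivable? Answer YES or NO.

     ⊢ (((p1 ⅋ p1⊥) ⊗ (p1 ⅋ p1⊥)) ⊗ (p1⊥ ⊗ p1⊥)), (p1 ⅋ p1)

Proof tree:
[⅋]  ⊢ (((p1 ⅋ p1⊥) ⊗ (p1 ⅋ p1⊥)) ⊗ (p1⊥ ⊗ p1⊥)), (p1 ⅋ p1)
  [⊗]  ⊢ p1, p1, (((p1 ⅋ p1⊥) ⊗ (p1 ⅋ p1⊥)) ⊗ (p1⊥ ⊗ p1⊥))
    [⊗]  ⊢ ((p1 ⅋ p1⊥) ⊗ (p1 ⅋ p1⊥))
      [⅋]  ⊢ (p1 ⅋ p1⊥)
        [Ax]  ⊢ p1, p1⊥
      [⅋]  ⊢ (p1 ⅋ p1⊥)
        [Ax]  ⊢ p1, p1⊥
    [⊗]  ⊢ p1, p1, (p1⊥ ⊗ p1⊥)
      [Ax]  ⊢ p1, p1⊥
      [Ax]  ⊢ p1, p1⊥

Result: YES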